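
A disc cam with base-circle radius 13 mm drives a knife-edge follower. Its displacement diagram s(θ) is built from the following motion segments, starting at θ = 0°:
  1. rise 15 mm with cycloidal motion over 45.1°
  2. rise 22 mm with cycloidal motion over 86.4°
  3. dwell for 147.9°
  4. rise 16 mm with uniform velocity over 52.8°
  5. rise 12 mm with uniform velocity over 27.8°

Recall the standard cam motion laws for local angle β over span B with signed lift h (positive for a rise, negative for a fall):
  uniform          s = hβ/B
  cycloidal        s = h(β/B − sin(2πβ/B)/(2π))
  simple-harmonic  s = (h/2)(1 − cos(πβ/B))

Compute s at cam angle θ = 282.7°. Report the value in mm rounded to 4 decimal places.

seg 1 [0°–45.1°] cycloidal, h=15: full span → s += 15 → s = 15.0000
seg 2 [45.1°–131.5°] cycloidal, h=22: full span → s += 22 → s = 37.0000
seg 3 [131.5°–279.4°] dwell: s stays 37.0000
seg 4 [279.4°–332.2°] uniform, h=16: θ=282.7° here. β=3.3, B=52.8. 16·3.3/52.8 = 1.0000 → s = 38.0000

38.0000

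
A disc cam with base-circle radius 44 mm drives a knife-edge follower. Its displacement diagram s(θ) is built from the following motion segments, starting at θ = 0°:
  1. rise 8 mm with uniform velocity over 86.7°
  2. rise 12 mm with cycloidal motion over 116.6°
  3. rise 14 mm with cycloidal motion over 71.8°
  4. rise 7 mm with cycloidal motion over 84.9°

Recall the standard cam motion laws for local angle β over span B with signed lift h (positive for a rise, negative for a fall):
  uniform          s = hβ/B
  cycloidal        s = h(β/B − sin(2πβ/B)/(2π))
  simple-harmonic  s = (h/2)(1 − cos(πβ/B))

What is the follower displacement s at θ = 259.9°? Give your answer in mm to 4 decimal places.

seg 1 [0°–86.7°] uniform, h=8: full span → s += 8 → s = 8.0000
seg 2 [86.7°–203.3°] cycloidal, h=12: full span → s += 12 → s = 20.0000
seg 3 [203.3°–275.1°] cycloidal, h=14: θ=259.9° here. β=56.6, B=71.8. 14·(0.7883 − sin(2π·0.7883)/(2π)) = 13.2002 → s = 33.2002

33.2002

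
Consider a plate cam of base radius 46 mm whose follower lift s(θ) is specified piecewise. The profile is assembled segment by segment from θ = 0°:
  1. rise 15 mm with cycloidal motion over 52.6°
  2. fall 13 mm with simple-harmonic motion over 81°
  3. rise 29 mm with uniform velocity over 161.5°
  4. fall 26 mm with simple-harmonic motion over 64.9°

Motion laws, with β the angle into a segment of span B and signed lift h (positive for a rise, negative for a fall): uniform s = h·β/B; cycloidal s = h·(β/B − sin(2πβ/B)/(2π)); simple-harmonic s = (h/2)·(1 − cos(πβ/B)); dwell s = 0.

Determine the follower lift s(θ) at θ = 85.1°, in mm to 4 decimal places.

seg 1 [0°–52.6°] cycloidal, h=15: full span → s += 15 → s = 15.0000
seg 2 [52.6°–133.6°] simple-harmonic, h=-13: θ=85.1° here. β=32.5, B=81. -13/2·(1 − cos(π·0.4012)) = -4.5154 → s = 10.4846

10.4846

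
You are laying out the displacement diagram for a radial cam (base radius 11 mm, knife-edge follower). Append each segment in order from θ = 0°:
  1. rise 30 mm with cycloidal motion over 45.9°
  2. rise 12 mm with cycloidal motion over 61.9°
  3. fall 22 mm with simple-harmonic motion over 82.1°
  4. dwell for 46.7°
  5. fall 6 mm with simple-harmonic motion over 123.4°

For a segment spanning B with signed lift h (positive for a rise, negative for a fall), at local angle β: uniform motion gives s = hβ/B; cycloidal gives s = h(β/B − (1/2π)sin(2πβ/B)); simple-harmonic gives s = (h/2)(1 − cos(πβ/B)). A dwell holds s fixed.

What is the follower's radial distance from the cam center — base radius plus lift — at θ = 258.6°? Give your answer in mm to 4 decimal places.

seg 1 [0°–45.9°] cycloidal, h=30: full span → s += 30 → s = 30.0000
seg 2 [45.9°–107.8°] cycloidal, h=12: full span → s += 12 → s = 42.0000
seg 3 [107.8°–189.9°] simple-harmonic, h=-22: full span → s += -22 → s = 20.0000
seg 4 [189.9°–236.6°] dwell: s stays 20.0000
seg 5 [236.6°–360°] simple-harmonic, h=-6: θ=258.6° here. β=22, B=123.4. -6/2·(1 − cos(π·0.1783)) = -0.4584 → s = 19.5416
radial distance = base radius + s = 11 + 19.5416 = 30.5416

30.5416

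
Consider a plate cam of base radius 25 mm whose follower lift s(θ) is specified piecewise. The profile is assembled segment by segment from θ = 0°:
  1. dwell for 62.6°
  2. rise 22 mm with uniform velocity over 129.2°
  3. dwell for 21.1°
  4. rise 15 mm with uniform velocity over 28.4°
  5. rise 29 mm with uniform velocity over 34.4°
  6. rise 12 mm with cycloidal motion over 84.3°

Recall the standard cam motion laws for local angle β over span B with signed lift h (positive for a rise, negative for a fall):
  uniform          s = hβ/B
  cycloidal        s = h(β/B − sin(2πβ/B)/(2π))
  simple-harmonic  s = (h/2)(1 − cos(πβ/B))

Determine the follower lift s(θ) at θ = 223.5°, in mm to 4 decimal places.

seg 1 [0°–62.6°] dwell: s stays 0.0000
seg 2 [62.6°–191.8°] uniform, h=22: full span → s += 22 → s = 22.0000
seg 3 [191.8°–212.9°] dwell: s stays 22.0000
seg 4 [212.9°–241.3°] uniform, h=15: θ=223.5° here. β=10.6, B=28.4. 15·10.6/28.4 = 5.5986 → s = 27.5986

27.5986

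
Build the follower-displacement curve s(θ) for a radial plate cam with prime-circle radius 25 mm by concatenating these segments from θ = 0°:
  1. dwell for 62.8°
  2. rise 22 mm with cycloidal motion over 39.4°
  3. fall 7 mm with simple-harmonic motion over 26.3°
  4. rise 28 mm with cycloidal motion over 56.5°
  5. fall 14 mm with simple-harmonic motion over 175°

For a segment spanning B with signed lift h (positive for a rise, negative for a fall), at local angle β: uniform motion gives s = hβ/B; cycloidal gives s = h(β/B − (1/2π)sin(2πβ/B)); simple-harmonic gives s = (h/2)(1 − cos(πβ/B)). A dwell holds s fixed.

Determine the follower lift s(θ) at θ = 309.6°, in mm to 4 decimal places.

seg 1 [0°–62.8°] dwell: s stays 0.0000
seg 2 [62.8°–102.2°] cycloidal, h=22: full span → s += 22 → s = 22.0000
seg 3 [102.2°–128.5°] simple-harmonic, h=-7: full span → s += -7 → s = 15.0000
seg 4 [128.5°–185°] cycloidal, h=28: full span → s += 28 → s = 43.0000
seg 5 [185°–360°] simple-harmonic, h=-14: θ=309.6° here. β=124.6, B=175. -14/2·(1 − cos(π·0.7120)) = -11.3250 → s = 31.6750

31.6750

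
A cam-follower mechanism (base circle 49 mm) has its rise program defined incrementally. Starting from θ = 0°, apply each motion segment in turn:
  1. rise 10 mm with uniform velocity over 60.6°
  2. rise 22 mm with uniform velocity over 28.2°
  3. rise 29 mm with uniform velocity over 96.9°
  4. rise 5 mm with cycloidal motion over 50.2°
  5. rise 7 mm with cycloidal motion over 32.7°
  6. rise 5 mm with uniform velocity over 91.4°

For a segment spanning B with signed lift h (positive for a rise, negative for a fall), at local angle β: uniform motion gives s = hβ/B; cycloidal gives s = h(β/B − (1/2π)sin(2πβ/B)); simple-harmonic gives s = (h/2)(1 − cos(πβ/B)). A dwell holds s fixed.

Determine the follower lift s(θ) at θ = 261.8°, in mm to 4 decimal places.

seg 1 [0°–60.6°] uniform, h=10: full span → s += 10 → s = 10.0000
seg 2 [60.6°–88.8°] uniform, h=22: full span → s += 22 → s = 32.0000
seg 3 [88.8°–185.7°] uniform, h=29: full span → s += 29 → s = 61.0000
seg 4 [185.7°–235.9°] cycloidal, h=5: full span → s += 5 → s = 66.0000
seg 5 [235.9°–268.6°] cycloidal, h=7: θ=261.8° here. β=25.9, B=32.7. 7·(0.7920 − sin(2π·0.7920)/(2π)) = 6.6198 → s = 72.6198

72.6198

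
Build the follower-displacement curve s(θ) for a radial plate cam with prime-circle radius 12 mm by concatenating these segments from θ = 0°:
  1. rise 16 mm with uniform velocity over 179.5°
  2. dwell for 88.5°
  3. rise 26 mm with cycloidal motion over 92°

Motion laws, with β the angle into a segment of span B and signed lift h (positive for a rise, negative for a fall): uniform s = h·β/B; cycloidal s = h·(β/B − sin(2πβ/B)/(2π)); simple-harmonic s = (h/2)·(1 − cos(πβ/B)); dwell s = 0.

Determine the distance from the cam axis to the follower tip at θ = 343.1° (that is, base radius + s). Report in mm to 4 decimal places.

seg 1 [0°–179.5°] uniform, h=16: full span → s += 16 → s = 16.0000
seg 2 [179.5°–268°] dwell: s stays 16.0000
seg 3 [268°–360°] cycloidal, h=26: θ=343.1° here. β=75.1, B=92. 26·(0.8163 − sin(2π·0.8163)/(2π)) = 25.0080 → s = 41.0080
radial distance = base radius + s = 12 + 41.0080 = 53.0080

53.0080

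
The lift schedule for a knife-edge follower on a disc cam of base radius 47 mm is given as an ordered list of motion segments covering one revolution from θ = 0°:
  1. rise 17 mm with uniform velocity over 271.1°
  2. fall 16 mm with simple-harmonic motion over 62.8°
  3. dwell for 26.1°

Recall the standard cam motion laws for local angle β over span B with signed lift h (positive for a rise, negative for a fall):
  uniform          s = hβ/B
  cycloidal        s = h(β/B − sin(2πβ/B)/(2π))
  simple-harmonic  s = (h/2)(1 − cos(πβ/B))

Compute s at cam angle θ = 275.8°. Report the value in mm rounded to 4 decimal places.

seg 1 [0°–271.1°] uniform, h=17: full span → s += 17 → s = 17.0000
seg 2 [271.1°–333.9°] simple-harmonic, h=-16: θ=275.8° here. β=4.7, B=62.8. -16/2·(1 − cos(π·0.0748)) = -0.2201 → s = 16.7799

16.7799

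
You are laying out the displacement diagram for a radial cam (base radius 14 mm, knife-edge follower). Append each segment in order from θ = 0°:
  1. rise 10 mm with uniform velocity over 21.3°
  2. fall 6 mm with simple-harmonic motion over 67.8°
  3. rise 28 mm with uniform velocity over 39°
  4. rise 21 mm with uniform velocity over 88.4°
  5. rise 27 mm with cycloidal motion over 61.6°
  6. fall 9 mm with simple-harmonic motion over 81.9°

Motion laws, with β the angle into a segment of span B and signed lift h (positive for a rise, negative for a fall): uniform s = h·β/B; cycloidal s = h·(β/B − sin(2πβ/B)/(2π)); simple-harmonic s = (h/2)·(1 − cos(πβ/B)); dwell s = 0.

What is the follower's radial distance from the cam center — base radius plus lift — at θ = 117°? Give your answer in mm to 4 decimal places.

seg 1 [0°–21.3°] uniform, h=10: full span → s += 10 → s = 10.0000
seg 2 [21.3°–89.1°] simple-harmonic, h=-6: full span → s += -6 → s = 4.0000
seg 3 [89.1°–128.1°] uniform, h=28: θ=117° here. β=27.9, B=39. 28·27.9/39 = 20.0308 → s = 24.0308
radial distance = base radius + s = 14 + 24.0308 = 38.0308

38.0308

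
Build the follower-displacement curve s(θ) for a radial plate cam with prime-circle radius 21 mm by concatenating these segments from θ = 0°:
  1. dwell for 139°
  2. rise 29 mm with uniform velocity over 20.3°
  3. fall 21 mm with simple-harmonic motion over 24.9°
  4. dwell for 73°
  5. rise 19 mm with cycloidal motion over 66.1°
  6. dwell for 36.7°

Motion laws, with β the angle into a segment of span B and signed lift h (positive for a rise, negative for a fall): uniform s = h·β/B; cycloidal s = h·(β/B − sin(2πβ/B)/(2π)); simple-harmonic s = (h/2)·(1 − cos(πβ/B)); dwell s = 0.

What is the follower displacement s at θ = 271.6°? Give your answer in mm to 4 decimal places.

seg 1 [0°–139°] dwell: s stays 0.0000
seg 2 [139°–159.3°] uniform, h=29: full span → s += 29 → s = 29.0000
seg 3 [159.3°–184.2°] simple-harmonic, h=-21: full span → s += -21 → s = 8.0000
seg 4 [184.2°–257.2°] dwell: s stays 8.0000
seg 5 [257.2°–323.3°] cycloidal, h=19: θ=271.6° here. β=14.4, B=66.1. 19·(0.2179 − sin(2π·0.2179)/(2π)) = 1.1767 → s = 9.1767

9.1767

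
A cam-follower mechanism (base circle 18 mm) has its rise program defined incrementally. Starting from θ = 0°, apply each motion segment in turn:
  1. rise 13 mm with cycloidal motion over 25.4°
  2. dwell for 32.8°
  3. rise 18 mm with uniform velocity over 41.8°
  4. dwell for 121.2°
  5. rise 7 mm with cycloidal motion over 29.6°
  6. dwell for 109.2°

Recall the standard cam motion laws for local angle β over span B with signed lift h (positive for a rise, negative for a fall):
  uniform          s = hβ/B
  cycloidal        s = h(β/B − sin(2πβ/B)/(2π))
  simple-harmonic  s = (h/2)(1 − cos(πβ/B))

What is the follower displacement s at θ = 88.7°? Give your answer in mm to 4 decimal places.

seg 1 [0°–25.4°] cycloidal, h=13: full span → s += 13 → s = 13.0000
seg 2 [25.4°–58.2°] dwell: s stays 13.0000
seg 3 [58.2°–100°] uniform, h=18: θ=88.7° here. β=30.5, B=41.8. 18·30.5/41.8 = 13.1340 → s = 26.1340

26.1340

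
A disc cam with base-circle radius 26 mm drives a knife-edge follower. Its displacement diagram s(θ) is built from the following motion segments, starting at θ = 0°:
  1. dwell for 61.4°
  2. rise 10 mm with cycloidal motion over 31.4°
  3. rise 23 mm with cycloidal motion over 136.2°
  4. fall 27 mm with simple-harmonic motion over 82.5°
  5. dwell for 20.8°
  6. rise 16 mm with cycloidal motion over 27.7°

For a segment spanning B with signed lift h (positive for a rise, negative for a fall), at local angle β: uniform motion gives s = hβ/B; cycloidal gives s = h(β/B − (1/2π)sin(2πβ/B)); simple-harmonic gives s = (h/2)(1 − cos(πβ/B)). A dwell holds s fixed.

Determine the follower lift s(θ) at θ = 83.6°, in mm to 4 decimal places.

seg 1 [0°–61.4°] dwell: s stays 0.0000
seg 2 [61.4°–92.8°] cycloidal, h=10: θ=83.6° here. β=22.2, B=31.4. 10·(0.7070 − sin(2π·0.7070)/(2π)) = 8.6039 → s = 8.6039

8.6039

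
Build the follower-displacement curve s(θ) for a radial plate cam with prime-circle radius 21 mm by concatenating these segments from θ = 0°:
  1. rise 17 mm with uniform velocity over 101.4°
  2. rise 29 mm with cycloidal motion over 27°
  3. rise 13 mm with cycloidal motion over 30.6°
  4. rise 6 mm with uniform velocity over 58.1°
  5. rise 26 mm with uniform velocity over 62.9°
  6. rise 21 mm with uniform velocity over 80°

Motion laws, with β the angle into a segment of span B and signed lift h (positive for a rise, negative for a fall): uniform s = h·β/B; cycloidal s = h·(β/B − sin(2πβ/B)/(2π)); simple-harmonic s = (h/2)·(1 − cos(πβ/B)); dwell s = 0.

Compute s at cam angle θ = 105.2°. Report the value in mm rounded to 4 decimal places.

seg 1 [0°–101.4°] uniform, h=17: full span → s += 17 → s = 17.0000
seg 2 [101.4°–128.4°] cycloidal, h=29: θ=105.2° here. β=3.8, B=27. 29·(0.1407 − sin(2π·0.1407)/(2π)) = 0.5115 → s = 17.5115

17.5115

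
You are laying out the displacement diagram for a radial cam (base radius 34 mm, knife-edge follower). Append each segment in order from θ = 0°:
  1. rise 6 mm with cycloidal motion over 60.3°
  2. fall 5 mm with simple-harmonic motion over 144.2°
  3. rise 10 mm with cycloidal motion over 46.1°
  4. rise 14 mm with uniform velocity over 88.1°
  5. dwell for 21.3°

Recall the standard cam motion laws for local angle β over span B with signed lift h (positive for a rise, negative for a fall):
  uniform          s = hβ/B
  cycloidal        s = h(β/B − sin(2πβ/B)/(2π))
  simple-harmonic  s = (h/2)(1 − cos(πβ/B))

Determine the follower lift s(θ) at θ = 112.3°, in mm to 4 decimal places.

seg 1 [0°–60.3°] cycloidal, h=6: full span → s += 6 → s = 6.0000
seg 2 [60.3°–204.5°] simple-harmonic, h=-5: θ=112.3° here. β=52, B=144.2. -5/2·(1 − cos(π·0.3606)) = -1.4399 → s = 4.5601

4.5601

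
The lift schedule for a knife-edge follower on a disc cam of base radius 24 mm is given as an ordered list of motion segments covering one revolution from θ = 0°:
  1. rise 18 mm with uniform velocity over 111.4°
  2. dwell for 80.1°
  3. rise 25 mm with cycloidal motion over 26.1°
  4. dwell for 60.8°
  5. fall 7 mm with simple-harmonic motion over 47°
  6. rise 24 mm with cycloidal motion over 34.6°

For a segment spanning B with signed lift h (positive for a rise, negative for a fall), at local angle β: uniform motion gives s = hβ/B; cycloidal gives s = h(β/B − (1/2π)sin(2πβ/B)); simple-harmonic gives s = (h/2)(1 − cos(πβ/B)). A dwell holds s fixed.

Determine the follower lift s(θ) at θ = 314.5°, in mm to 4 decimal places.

seg 1 [0°–111.4°] uniform, h=18: full span → s += 18 → s = 18.0000
seg 2 [111.4°–191.5°] dwell: s stays 18.0000
seg 3 [191.5°–217.6°] cycloidal, h=25: full span → s += 25 → s = 43.0000
seg 4 [217.6°–278.4°] dwell: s stays 43.0000
seg 5 [278.4°–325.4°] simple-harmonic, h=-7: θ=314.5° here. β=36.1, B=47. -7/2·(1 − cos(π·0.7681)) = -6.1114 → s = 36.8886

36.8886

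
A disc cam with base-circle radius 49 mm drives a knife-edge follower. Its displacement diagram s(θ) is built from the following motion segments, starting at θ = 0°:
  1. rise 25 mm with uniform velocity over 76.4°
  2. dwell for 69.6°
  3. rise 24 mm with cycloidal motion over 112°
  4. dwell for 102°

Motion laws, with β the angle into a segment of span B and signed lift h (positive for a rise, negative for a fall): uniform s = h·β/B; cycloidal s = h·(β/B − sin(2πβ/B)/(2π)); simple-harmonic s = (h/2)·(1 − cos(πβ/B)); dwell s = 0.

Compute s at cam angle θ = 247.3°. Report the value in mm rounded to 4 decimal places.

seg 1 [0°–76.4°] uniform, h=25: full span → s += 25 → s = 25.0000
seg 2 [76.4°–146°] dwell: s stays 25.0000
seg 3 [146°–258°] cycloidal, h=24: θ=247.3° here. β=101.3, B=112. 24·(0.9045 − sin(2π·0.9045)/(2π)) = 23.8648 → s = 48.8648

48.8648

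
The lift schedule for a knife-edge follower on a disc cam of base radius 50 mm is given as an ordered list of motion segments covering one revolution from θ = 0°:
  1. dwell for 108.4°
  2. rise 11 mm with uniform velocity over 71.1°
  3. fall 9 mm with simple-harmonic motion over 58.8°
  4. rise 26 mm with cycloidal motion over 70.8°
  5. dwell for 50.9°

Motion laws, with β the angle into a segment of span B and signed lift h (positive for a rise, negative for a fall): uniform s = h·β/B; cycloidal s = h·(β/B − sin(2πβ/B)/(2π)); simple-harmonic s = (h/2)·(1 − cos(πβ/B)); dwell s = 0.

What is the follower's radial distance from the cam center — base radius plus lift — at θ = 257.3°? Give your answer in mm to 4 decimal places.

seg 1 [0°–108.4°] dwell: s stays 0.0000
seg 2 [108.4°–179.5°] uniform, h=11: full span → s += 11 → s = 11.0000
seg 3 [179.5°–238.3°] simple-harmonic, h=-9: full span → s += -9 → s = 2.0000
seg 4 [238.3°–309.1°] cycloidal, h=26: θ=257.3° here. β=19, B=70.8. 26·(0.2684 − sin(2π·0.2684)/(2π)) = 2.8669 → s = 4.8669
radial distance = base radius + s = 50 + 4.8669 = 54.8669

54.8669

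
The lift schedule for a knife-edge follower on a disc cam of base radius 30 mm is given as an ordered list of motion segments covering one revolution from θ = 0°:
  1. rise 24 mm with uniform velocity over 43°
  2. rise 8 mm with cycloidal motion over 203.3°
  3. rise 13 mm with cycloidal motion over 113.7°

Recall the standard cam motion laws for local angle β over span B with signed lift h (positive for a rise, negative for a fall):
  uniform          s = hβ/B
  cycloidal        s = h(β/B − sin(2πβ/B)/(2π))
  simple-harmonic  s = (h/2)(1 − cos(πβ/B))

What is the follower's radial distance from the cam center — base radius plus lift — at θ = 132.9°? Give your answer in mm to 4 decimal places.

seg 1 [0°–43°] uniform, h=24: full span → s += 24 → s = 24.0000
seg 2 [43°–246.3°] cycloidal, h=8: θ=132.9° here. β=89.9, B=203.3. 8·(0.4422 − sin(2π·0.4422)/(2π)) = 3.0854 → s = 27.0854
radial distance = base radius + s = 30 + 27.0854 = 57.0854

57.0854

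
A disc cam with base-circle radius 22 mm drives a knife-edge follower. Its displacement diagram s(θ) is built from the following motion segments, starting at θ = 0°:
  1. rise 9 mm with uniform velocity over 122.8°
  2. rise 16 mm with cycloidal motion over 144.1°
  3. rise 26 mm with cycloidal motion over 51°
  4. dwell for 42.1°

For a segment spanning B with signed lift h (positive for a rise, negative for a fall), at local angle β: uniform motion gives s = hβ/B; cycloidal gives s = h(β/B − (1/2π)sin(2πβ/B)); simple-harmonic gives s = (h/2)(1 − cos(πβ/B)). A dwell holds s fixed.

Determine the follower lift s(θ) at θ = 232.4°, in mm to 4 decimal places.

seg 1 [0°–122.8°] uniform, h=9: full span → s += 9 → s = 9.0000
seg 2 [122.8°–266.9°] cycloidal, h=16: θ=232.4° here. β=109.6, B=144.1. 16·(0.7606 − sin(2π·0.7606)/(2π)) = 14.7102 → s = 23.7102

23.7102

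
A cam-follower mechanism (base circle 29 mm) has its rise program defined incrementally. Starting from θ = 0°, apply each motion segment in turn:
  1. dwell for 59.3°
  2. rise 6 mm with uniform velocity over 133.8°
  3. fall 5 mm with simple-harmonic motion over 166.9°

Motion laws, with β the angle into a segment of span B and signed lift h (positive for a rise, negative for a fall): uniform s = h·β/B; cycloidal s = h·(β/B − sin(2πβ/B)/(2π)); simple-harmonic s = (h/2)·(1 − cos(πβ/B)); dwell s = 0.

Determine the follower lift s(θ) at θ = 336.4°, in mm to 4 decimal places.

seg 1 [0°–59.3°] dwell: s stays 0.0000
seg 2 [59.3°–193.1°] uniform, h=6: full span → s += 6 → s = 6.0000
seg 3 [193.1°–360°] simple-harmonic, h=-5: θ=336.4° here. β=143.3, B=166.9. -5/2·(1 − cos(π·0.8586)) = -4.7574 → s = 1.2426

1.2426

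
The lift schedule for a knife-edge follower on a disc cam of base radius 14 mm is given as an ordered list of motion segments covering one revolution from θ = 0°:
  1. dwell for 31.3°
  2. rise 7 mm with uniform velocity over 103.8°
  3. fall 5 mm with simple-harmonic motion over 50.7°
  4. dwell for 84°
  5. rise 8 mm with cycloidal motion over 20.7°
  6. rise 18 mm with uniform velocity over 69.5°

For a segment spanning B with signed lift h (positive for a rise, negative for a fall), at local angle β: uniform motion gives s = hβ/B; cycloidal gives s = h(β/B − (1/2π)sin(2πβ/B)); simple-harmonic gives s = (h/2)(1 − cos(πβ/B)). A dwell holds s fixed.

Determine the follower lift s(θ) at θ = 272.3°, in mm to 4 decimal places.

seg 1 [0°–31.3°] dwell: s stays 0.0000
seg 2 [31.3°–135.1°] uniform, h=7: full span → s += 7 → s = 7.0000
seg 3 [135.1°–185.8°] simple-harmonic, h=-5: full span → s += -5 → s = 2.0000
seg 4 [185.8°–269.8°] dwell: s stays 2.0000
seg 5 [269.8°–290.5°] cycloidal, h=8: θ=272.3° here. β=2.5, B=20.7. 8·(0.1208 − sin(2π·0.1208)/(2π)) = 0.0901 → s = 2.0901

2.0901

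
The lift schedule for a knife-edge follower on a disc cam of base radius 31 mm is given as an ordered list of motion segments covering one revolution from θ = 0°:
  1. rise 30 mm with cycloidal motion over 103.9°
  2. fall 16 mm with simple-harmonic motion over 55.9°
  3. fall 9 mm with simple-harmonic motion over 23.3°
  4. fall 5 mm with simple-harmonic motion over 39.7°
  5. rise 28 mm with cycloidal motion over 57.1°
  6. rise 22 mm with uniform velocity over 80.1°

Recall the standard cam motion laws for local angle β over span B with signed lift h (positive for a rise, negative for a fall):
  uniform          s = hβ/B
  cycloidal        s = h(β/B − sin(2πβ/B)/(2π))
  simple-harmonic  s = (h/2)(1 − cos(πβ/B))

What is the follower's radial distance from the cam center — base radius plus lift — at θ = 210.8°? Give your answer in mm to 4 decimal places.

seg 1 [0°–103.9°] cycloidal, h=30: full span → s += 30 → s = 30.0000
seg 2 [103.9°–159.8°] simple-harmonic, h=-16: full span → s += -16 → s = 14.0000
seg 3 [159.8°–183.1°] simple-harmonic, h=-9: full span → s += -9 → s = 5.0000
seg 4 [183.1°–222.8°] simple-harmonic, h=-5: θ=210.8° here. β=27.7, B=39.7. -5/2·(1 − cos(π·0.6977)) = -3.9550 → s = 1.0450
radial distance = base radius + s = 31 + 1.0450 = 32.0450

32.0450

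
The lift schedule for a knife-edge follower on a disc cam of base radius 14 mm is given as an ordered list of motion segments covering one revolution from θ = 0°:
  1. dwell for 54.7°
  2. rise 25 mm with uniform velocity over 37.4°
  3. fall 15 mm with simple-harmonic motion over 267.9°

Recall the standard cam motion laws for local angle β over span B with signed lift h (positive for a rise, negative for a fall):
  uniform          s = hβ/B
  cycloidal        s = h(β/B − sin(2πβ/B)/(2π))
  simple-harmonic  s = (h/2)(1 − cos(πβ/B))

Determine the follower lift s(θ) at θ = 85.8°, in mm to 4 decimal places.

seg 1 [0°–54.7°] dwell: s stays 0.0000
seg 2 [54.7°–92.1°] uniform, h=25: θ=85.8° here. β=31.1, B=37.4. 25·31.1/37.4 = 20.7888 → s = 20.7888

20.7888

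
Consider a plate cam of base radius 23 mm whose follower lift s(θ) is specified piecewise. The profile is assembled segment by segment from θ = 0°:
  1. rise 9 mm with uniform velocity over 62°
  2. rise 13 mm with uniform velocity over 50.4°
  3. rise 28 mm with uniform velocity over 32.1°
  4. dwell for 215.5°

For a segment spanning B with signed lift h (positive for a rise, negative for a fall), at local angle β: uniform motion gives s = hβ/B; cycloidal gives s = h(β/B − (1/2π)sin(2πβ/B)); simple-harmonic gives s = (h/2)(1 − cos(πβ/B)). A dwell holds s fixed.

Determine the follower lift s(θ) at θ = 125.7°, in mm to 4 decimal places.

seg 1 [0°–62°] uniform, h=9: full span → s += 9 → s = 9.0000
seg 2 [62°–112.4°] uniform, h=13: full span → s += 13 → s = 22.0000
seg 3 [112.4°–144.5°] uniform, h=28: θ=125.7° here. β=13.3, B=32.1. 28·13.3/32.1 = 11.6012 → s = 33.6012

33.6012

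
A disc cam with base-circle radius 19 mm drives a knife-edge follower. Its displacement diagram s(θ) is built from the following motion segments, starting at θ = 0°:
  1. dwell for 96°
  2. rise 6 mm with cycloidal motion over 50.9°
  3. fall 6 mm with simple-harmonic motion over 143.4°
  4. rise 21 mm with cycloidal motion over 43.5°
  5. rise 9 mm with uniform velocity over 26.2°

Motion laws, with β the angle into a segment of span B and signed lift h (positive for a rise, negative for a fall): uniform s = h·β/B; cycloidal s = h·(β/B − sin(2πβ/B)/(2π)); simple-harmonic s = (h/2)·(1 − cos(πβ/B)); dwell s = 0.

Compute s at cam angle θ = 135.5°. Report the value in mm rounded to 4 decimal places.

seg 1 [0°–96°] dwell: s stays 0.0000
seg 2 [96°–146.9°] cycloidal, h=6: θ=135.5° here. β=39.5, B=50.9. 6·(0.7760 − sin(2π·0.7760)/(2π)) = 5.5984 → s = 5.5984

5.5984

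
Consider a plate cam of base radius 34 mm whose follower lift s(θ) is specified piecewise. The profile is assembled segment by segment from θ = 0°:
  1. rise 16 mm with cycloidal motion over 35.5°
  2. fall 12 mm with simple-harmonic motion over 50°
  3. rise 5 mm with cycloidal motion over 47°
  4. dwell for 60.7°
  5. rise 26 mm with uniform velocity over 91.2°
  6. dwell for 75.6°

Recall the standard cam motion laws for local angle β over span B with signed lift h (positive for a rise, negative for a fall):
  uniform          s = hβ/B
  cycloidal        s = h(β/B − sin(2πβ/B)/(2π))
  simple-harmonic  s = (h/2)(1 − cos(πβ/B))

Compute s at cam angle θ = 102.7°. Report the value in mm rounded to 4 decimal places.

seg 1 [0°–35.5°] cycloidal, h=16: full span → s += 16 → s = 16.0000
seg 2 [35.5°–85.5°] simple-harmonic, h=-12: full span → s += -12 → s = 4.0000
seg 3 [85.5°–132.5°] cycloidal, h=5: θ=102.7° here. β=17.2, B=47. 5·(0.3660 − sin(2π·0.3660)/(2π)) = 1.2360 → s = 5.2360

5.2360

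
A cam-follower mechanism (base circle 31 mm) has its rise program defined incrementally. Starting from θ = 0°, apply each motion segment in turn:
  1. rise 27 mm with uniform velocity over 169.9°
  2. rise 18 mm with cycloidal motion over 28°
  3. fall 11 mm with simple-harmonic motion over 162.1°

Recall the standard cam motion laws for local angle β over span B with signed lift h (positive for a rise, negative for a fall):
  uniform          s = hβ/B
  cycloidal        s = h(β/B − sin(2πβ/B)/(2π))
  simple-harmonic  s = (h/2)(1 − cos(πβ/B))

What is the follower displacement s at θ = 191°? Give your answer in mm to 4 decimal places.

seg 1 [0°–169.9°] uniform, h=27: full span → s += 27 → s = 27.0000
seg 2 [169.9°–197.9°] cycloidal, h=18: θ=191° here. β=21.1, B=28. 18·(0.7536 − sin(2π·0.7536)/(2π)) = 16.4284 → s = 43.4284

43.4284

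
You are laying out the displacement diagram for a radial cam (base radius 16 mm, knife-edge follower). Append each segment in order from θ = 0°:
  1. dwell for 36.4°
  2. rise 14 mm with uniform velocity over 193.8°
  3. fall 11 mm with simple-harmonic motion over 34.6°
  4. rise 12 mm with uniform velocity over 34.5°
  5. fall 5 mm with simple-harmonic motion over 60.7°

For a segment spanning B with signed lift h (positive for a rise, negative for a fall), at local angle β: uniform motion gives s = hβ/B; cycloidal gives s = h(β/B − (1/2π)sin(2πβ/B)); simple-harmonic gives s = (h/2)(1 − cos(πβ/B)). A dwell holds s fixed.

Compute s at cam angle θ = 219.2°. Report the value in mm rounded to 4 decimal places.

seg 1 [0°–36.4°] dwell: s stays 0.0000
seg 2 [36.4°–230.2°] uniform, h=14: θ=219.2° here. β=182.8, B=193.8. 14·182.8/193.8 = 13.2054 → s = 13.2054

13.2054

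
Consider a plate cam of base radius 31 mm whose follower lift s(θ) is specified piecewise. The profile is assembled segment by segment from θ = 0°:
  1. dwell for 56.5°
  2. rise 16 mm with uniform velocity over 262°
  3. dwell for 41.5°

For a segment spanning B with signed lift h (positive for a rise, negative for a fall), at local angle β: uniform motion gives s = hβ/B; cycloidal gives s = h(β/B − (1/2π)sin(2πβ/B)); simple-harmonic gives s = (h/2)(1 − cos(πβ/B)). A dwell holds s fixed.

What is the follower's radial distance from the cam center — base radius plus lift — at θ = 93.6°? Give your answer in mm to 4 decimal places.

seg 1 [0°–56.5°] dwell: s stays 0.0000
seg 2 [56.5°–318.5°] uniform, h=16: θ=93.6° here. β=37.1, B=262. 16·37.1/262 = 2.2656 → s = 2.2656
radial distance = base radius + s = 31 + 2.2656 = 33.2656

33.2656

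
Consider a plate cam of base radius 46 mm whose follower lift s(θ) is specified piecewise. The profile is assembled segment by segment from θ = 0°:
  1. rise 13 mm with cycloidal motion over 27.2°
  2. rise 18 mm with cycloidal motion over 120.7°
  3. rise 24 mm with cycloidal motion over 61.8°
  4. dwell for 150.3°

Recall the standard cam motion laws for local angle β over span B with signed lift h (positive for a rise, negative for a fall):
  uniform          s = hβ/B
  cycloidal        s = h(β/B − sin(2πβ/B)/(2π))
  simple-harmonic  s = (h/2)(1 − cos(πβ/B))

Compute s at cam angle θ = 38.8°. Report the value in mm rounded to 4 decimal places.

seg 1 [0°–27.2°] cycloidal, h=13: full span → s += 13 → s = 13.0000
seg 2 [27.2°–147.9°] cycloidal, h=18: θ=38.8° here. β=11.6, B=120.7. 18·(0.0961 − sin(2π·0.0961)/(2π)) = 0.1032 → s = 13.1032

13.1032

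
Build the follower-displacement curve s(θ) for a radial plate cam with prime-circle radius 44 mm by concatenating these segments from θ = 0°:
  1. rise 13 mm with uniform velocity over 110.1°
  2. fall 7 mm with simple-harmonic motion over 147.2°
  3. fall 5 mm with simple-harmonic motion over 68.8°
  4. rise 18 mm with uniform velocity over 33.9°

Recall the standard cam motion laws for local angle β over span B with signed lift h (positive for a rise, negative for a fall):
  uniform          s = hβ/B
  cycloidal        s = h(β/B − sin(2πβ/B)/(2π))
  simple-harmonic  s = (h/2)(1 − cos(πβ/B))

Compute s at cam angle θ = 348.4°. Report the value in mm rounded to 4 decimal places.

seg 1 [0°–110.1°] uniform, h=13: full span → s += 13 → s = 13.0000
seg 2 [110.1°–257.3°] simple-harmonic, h=-7: full span → s += -7 → s = 6.0000
seg 3 [257.3°–326.1°] simple-harmonic, h=-5: full span → s += -5 → s = 1.0000
seg 4 [326.1°–360°] uniform, h=18: θ=348.4° here. β=22.3, B=33.9. 18·22.3/33.9 = 11.8407 → s = 12.8407

12.8407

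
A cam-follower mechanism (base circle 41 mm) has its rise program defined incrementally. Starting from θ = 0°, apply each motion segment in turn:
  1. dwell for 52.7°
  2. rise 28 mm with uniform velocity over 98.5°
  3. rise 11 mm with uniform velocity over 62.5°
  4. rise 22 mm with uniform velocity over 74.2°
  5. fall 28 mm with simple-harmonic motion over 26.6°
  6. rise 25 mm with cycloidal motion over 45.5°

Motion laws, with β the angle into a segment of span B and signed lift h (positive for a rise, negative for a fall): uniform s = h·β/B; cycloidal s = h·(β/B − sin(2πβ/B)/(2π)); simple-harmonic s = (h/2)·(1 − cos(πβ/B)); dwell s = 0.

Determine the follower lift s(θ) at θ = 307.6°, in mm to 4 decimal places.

seg 1 [0°–52.7°] dwell: s stays 0.0000
seg 2 [52.7°–151.2°] uniform, h=28: full span → s += 28 → s = 28.0000
seg 3 [151.2°–213.7°] uniform, h=11: full span → s += 11 → s = 39.0000
seg 4 [213.7°–287.9°] uniform, h=22: full span → s += 22 → s = 61.0000
seg 5 [287.9°–314.5°] simple-harmonic, h=-28: θ=307.6° here. β=19.7, B=26.6. -28/2·(1 − cos(π·0.7406)) = -23.6029 → s = 37.3971

37.3971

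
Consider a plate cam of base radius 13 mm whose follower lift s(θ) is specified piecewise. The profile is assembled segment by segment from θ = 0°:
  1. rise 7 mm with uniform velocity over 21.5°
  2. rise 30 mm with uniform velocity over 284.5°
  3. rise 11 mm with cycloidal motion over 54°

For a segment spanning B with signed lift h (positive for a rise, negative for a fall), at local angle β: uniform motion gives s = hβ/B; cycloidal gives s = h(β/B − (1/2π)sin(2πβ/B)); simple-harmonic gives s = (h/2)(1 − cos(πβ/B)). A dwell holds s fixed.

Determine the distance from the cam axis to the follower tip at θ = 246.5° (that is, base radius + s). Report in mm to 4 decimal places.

seg 1 [0°–21.5°] uniform, h=7: full span → s += 7 → s = 7.0000
seg 2 [21.5°–306°] uniform, h=30: θ=246.5° here. β=225, B=284.5. 30·225/284.5 = 23.7258 → s = 30.7258
radial distance = base radius + s = 13 + 30.7258 = 43.7258

43.7258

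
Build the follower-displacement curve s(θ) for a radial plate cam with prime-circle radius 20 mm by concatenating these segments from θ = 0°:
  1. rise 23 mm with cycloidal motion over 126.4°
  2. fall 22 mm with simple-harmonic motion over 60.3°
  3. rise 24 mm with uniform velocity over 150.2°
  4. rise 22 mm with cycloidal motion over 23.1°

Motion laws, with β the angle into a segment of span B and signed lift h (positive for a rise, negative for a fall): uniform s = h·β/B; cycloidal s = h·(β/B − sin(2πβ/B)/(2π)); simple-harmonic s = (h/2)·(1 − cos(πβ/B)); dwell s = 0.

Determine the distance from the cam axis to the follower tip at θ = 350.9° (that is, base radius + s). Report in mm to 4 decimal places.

seg 1 [0°–126.4°] cycloidal, h=23: full span → s += 23 → s = 23.0000
seg 2 [126.4°–186.7°] simple-harmonic, h=-22: full span → s += -22 → s = 1.0000
seg 3 [186.7°–336.9°] uniform, h=24: full span → s += 24 → s = 25.0000
seg 4 [336.9°–360°] cycloidal, h=22: θ=350.9° here. β=14, B=23.1. 22·(0.6061 − sin(2π·0.6061)/(2π)) = 15.4978 → s = 40.4978
radial distance = base radius + s = 20 + 40.4978 = 60.4978

60.4978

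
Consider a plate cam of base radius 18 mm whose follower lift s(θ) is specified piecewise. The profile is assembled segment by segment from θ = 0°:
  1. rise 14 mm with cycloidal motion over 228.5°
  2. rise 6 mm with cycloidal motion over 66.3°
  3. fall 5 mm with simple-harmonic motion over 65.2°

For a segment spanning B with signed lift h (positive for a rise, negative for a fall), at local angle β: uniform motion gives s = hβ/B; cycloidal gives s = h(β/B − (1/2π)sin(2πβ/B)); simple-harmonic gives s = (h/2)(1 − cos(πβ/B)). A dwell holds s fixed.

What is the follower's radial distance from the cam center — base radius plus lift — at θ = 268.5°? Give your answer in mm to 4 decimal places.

seg 1 [0°–228.5°] cycloidal, h=14: full span → s += 14 → s = 14.0000
seg 2 [228.5°–294.8°] cycloidal, h=6: θ=268.5° here. β=40, B=66.3. 6·(0.6033 − sin(2π·0.6033)/(2π)) = 4.1972 → s = 18.1972
radial distance = base radius + s = 18 + 18.1972 = 36.1972

36.1972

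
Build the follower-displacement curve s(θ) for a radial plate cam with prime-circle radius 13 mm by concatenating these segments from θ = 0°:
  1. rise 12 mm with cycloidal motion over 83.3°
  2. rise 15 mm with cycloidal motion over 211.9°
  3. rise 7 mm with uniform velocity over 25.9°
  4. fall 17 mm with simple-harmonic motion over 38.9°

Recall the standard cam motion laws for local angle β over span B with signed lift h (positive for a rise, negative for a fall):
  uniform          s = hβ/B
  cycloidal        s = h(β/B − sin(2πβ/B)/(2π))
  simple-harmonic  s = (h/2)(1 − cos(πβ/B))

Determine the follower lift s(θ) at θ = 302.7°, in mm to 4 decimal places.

seg 1 [0°–83.3°] cycloidal, h=12: full span → s += 12 → s = 12.0000
seg 2 [83.3°–295.2°] cycloidal, h=15: full span → s += 15 → s = 27.0000
seg 3 [295.2°–321.1°] uniform, h=7: θ=302.7° here. β=7.5, B=25.9. 7·7.5/25.9 = 2.0270 → s = 29.0270

29.0270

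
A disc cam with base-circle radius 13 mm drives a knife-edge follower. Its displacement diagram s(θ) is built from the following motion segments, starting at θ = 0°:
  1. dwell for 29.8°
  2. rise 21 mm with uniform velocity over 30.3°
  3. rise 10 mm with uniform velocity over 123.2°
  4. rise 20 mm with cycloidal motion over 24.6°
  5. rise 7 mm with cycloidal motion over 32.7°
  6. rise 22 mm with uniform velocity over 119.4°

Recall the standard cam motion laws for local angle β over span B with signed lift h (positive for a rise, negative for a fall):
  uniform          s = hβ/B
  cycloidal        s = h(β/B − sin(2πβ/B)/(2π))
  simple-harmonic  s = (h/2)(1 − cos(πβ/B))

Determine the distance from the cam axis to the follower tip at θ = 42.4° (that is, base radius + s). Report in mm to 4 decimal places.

seg 1 [0°–29.8°] dwell: s stays 0.0000
seg 2 [29.8°–60.1°] uniform, h=21: θ=42.4° here. β=12.6, B=30.3. 21·12.6/30.3 = 8.7327 → s = 8.7327
radial distance = base radius + s = 13 + 8.7327 = 21.7327

21.7327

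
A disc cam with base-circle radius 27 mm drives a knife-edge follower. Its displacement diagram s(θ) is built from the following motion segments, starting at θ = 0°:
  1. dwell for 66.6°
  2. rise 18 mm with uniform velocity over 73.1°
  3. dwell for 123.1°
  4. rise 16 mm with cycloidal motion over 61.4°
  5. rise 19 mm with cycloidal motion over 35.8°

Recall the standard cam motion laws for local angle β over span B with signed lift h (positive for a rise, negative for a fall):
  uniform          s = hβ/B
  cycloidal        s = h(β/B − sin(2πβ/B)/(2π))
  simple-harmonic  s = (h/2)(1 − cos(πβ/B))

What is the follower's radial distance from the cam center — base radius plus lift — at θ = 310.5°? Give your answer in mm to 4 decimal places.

seg 1 [0°–66.6°] dwell: s stays 0.0000
seg 2 [66.6°–139.7°] uniform, h=18: full span → s += 18 → s = 18.0000
seg 3 [139.7°–262.8°] dwell: s stays 18.0000
seg 4 [262.8°–324.2°] cycloidal, h=16: θ=310.5° here. β=47.7, B=61.4. 16·(0.7769 − sin(2π·0.7769)/(2π)) = 14.9402 → s = 32.9402
radial distance = base radius + s = 27 + 32.9402 = 59.9402

59.9402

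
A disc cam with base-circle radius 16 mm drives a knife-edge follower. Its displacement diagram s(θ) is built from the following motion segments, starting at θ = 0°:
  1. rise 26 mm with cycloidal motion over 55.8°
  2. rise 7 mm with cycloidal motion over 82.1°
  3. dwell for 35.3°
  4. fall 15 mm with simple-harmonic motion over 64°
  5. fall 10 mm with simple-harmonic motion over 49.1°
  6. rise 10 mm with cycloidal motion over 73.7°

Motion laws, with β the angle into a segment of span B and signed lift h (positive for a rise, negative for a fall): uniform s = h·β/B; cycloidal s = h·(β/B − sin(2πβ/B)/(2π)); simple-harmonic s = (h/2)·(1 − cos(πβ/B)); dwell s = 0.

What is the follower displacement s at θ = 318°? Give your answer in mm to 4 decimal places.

seg 1 [0°–55.8°] cycloidal, h=26: full span → s += 26 → s = 26.0000
seg 2 [55.8°–137.9°] cycloidal, h=7: full span → s += 7 → s = 33.0000
seg 3 [137.9°–173.2°] dwell: s stays 33.0000
seg 4 [173.2°–237.2°] simple-harmonic, h=-15: full span → s += -15 → s = 18.0000
seg 5 [237.2°–286.3°] simple-harmonic, h=-10: full span → s += -10 → s = 8.0000
seg 6 [286.3°–360°] cycloidal, h=10: θ=318° here. β=31.7, B=73.7. 10·(0.4301 − sin(2π·0.4301)/(2π)) = 3.6247 → s = 11.6247

11.6247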